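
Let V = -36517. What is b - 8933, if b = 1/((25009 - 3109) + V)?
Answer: -130573662/14617 ≈ -8933.0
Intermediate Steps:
b = -1/14617 (b = 1/((25009 - 3109) - 36517) = 1/(21900 - 36517) = 1/(-14617) = -1/14617 ≈ -6.8413e-5)
b - 8933 = -1/14617 - 8933 = -130573662/14617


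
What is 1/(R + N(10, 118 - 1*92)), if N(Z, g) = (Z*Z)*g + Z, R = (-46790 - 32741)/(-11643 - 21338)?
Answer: 32981/86159941 ≈ 0.00038279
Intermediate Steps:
R = 79531/32981 (R = -79531/(-32981) = -79531*(-1/32981) = 79531/32981 ≈ 2.4114)
N(Z, g) = Z + g*Z² (N(Z, g) = Z²*g + Z = g*Z² + Z = Z + g*Z²)
1/(R + N(10, 118 - 1*92)) = 1/(79531/32981 + 10*(1 + 10*(118 - 1*92))) = 1/(79531/32981 + 10*(1 + 10*(118 - 92))) = 1/(79531/32981 + 10*(1 + 10*26)) = 1/(79531/32981 + 10*(1 + 260)) = 1/(79531/32981 + 10*261) = 1/(79531/32981 + 2610) = 1/(86159941/32981) = 32981/86159941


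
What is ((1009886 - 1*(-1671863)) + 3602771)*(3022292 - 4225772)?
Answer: -7563294129600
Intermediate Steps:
((1009886 - 1*(-1671863)) + 3602771)*(3022292 - 4225772) = ((1009886 + 1671863) + 3602771)*(-1203480) = (2681749 + 3602771)*(-1203480) = 6284520*(-1203480) = -7563294129600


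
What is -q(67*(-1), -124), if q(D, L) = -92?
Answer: 92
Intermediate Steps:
-q(67*(-1), -124) = -1*(-92) = 92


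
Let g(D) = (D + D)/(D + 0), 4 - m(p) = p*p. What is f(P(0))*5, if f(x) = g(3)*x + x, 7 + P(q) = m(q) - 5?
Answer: -120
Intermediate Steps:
m(p) = 4 - p² (m(p) = 4 - p*p = 4 - p²)
g(D) = 2 (g(D) = (2*D)/D = 2)
P(q) = -8 - q² (P(q) = -7 + ((4 - q²) - 5) = -7 + (-1 - q²) = -8 - q²)
f(x) = 3*x (f(x) = 2*x + x = 3*x)
f(P(0))*5 = (3*(-8 - 1*0²))*5 = (3*(-8 - 1*0))*5 = (3*(-8 + 0))*5 = (3*(-8))*5 = -24*5 = -120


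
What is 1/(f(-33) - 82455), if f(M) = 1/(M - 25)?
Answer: -58/4782391 ≈ -1.2128e-5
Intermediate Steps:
f(M) = 1/(-25 + M)
1/(f(-33) - 82455) = 1/(1/(-25 - 33) - 82455) = 1/(1/(-58) - 82455) = 1/(-1/58 - 82455) = 1/(-4782391/58) = -58/4782391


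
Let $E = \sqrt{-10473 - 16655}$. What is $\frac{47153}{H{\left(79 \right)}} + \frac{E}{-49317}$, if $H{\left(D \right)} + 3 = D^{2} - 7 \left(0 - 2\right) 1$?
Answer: $\frac{47153}{6252} - \frac{2 i \sqrt{6782}}{49317} \approx 7.5421 - 0.0033397 i$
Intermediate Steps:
$E = 2 i \sqrt{6782}$ ($E = \sqrt{-27128} = 2 i \sqrt{6782} \approx 164.71 i$)
$H{\left(D \right)} = 11 + D^{2}$ ($H{\left(D \right)} = -3 + \left(D^{2} - 7 \left(0 - 2\right) 1\right) = -3 + \left(D^{2} - 7 \left(\left(-2\right) 1\right)\right) = -3 + \left(D^{2} - -14\right) = -3 + \left(D^{2} + 14\right) = -3 + \left(14 + D^{2}\right) = 11 + D^{2}$)
$\frac{47153}{H{\left(79 \right)}} + \frac{E}{-49317} = \frac{47153}{11 + 79^{2}} + \frac{2 i \sqrt{6782}}{-49317} = \frac{47153}{11 + 6241} + 2 i \sqrt{6782} \left(- \frac{1}{49317}\right) = \frac{47153}{6252} - \frac{2 i \sqrt{6782}}{49317}$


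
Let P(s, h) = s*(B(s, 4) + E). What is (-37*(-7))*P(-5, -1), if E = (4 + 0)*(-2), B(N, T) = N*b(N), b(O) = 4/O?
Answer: 5180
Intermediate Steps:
B(N, T) = 4 (B(N, T) = N*(4/N) = 4)
E = -8 (E = 4*(-2) = -8)
P(s, h) = -4*s (P(s, h) = s*(4 - 8) = s*(-4) = -4*s)
(-37*(-7))*P(-5, -1) = (-37*(-7))*(-4*(-5)) = 259*20 = 5180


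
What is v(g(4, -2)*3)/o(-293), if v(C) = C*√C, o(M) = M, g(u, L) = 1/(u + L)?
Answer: -3*√6/1172 ≈ -0.0062700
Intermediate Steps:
g(u, L) = 1/(L + u)
v(C) = C^(3/2)
v(g(4, -2)*3)/o(-293) = (3/(-2 + 4))^(3/2)/(-293) = (3/2)^(3/2)*(-1/293) = (3*√6/4)*(-1/293) = -3*√6/1172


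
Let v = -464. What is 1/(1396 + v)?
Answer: 1/932 ≈ 0.0010730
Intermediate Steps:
1/(1396 + v) = 1/(1396 - 464) = 1/932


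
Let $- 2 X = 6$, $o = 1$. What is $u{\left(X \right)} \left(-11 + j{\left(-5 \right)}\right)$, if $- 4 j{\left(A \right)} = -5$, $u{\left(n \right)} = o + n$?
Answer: $\frac{39}{2} \approx 19.5$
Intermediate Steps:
$X = -3$ ($X = \left(- \frac{1}{2}\right) 6 = -3$)
$u{\left(n \right)} = 1 + n$
$j{\left(A \right)} = \frac{5}{4}$ ($j{\left(A \right)} = \left(- \frac{1}{4}\right) \left(-5\right) = \frac{5}{4}$)
$u{\left(X \right)} \left(-11 + j{\left(-5 \right)}\right) = \left(1 - 3\right) \left(-11 + \frac{5}{4}\right) = \left(-2\right) \left(- \frac{39}{4}\right) = \frac{39}{2}$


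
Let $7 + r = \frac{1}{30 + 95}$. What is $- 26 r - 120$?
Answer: $\frac{7724}{125} \approx 61.792$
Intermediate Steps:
$r = - \frac{874}{125}$ ($r = -7 + \frac{1}{30 + 95} = -7 + \frac{1}{125} = - \frac{874}{125} \approx -6.992$)
$- 26 r - 120 = \left(-26\right) \left(- \frac{874}{125}\right) - 120 = \frac{22724}{125} - 120 = \frac{7724}{125}$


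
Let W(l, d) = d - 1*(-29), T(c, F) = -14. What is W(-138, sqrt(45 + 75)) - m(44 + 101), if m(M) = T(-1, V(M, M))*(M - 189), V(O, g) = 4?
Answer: -587 + 2*sqrt(30) ≈ -576.05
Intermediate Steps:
W(l, d) = 29 + d (W(l, d) = d + 29 = 29 + d)
m(M) = 2646 - 14*M (m(M) = -14*(M - 189) = -14*(-189 + M) = 2646 - 14*M)
W(-138, sqrt(45 + 75)) - m(44 + 101) = (29 + sqrt(45 + 75)) - (2646 - 14*(44 + 101)) = (29 + sqrt(120)) - (2646 - 14*145) = (29 + 2*sqrt(30)) - (2646 - 2030) = (29 + 2*sqrt(30)) - 1*616 = (29 + 2*sqrt(30)) - 616 = -587 + 2*sqrt(30)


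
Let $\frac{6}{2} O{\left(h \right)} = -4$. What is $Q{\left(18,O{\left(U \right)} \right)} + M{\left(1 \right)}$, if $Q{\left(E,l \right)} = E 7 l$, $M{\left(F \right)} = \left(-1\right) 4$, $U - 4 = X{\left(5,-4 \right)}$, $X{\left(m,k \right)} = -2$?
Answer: $-172$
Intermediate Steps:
$U = 2$ ($U = 4 - 2 = 2$)
$O{\left(h \right)} = - \frac{4}{3}$ ($O{\left(h \right)} = \frac{1}{3} \left(-4\right) = - \frac{4}{3}$)
$M{\left(F \right)} = -4$
$Q{\left(E,l \right)} = 7 E l$
$Q{\left(18,O{\left(U \right)} \right)} + M{\left(1 \right)} = 7 \cdot 18 \left(- \frac{4}{3}\right) - 4 = -168 - 4 = -172$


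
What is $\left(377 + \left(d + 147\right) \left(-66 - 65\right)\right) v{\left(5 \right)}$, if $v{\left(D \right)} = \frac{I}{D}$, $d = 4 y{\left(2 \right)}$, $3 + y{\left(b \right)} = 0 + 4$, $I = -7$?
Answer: $\frac{135828}{5} \approx 27166.0$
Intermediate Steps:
$y{\left(b \right)} = 1$ ($y{\left(b \right)} = -3 + \left(0 + 4\right) = -3 + 4 = 1$)
$d = 4$ ($d = 4 \cdot 1 = 4$)
$v{\left(D \right)} = - \frac{7}{D}$
$\left(377 + \left(d + 147\right) \left(-66 - 65\right)\right) v{\left(5 \right)} = \left(377 + \left(4 + 147\right) \left(-66 - 65\right)\right) \left(- \frac{7}{5}\right) = \left(377 + 151 \left(-131\right)\right) \left(\left(-7\right) \frac{1}{5}\right) = \left(377 - 19781\right) \left(- \frac{7}{5}\right) = \left(-19404\right) \left(- \frac{7}{5}\right) = \frac{135828}{5}$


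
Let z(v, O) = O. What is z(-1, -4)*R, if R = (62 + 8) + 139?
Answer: -836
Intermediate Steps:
R = 209 (R = 70 + 139 = 209)
z(-1, -4)*R = -4*209 = -836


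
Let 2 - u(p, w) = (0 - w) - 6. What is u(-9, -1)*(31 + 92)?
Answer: 861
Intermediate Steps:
u(p, w) = 8 + w (u(p, w) = 2 - ((0 - w) - 6) = 2 - (-w - 6) = 2 - (-6 - w) = 2 + (6 + w) = 8 + w)
u(-9, -1)*(31 + 92) = (8 - 1)*(31 + 92) = 7*123 = 861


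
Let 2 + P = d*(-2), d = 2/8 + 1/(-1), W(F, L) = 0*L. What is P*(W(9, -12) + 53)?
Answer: -53/2 ≈ -26.500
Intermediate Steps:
W(F, L) = 0
d = -3/4 (d = 2*(1/8) + 1*(-1) = 1/4 - 1 = -3/4 ≈ -0.75000)
P = -1/2 (P = -2 - 3/4*(-2) = -2 + 3/2 = -1/2 ≈ -0.50000)
P*(W(9, -12) + 53) = -(0 + 53)/2 = -1/2*53 = -53/2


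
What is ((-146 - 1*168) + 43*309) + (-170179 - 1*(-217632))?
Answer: 60426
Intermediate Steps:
((-146 - 1*168) + 43*309) + (-170179 - 1*(-217632)) = ((-146 - 168) + 13287) + (-170179 + 217632) = (-314 + 13287) + 47453 = 12973 + 47453 = 60426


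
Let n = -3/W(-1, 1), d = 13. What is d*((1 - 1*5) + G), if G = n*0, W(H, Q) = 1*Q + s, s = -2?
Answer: -52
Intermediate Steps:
W(H, Q) = -2 + Q (W(H, Q) = 1*Q - 2 = Q - 2 = -2 + Q)
n = 3 (n = -3/(-2 + 1) = -3/(-1) = -3*(-1) = 3)
G = 0 (G = 3*0 = 0)
d*((1 - 1*5) + G) = 13*((1 - 1*5) + 0) = 13*((1 - 5) + 0) = 13*(-4 + 0) = 13*(-4) = -52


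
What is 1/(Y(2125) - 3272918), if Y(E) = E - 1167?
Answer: -1/3271960 ≈ -3.0563e-7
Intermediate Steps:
Y(E) = -1167 + E
1/(Y(2125) - 3272918) = 1/((-1167 + 2125) - 3272918) = 1/(958 - 3272918) = 1/(-3271960) = -1/3271960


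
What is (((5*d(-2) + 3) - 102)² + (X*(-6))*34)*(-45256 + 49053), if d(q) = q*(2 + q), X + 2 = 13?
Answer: 28693929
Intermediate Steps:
X = 11 (X = -2 + 13 = 11)
(((5*d(-2) + 3) - 102)² + (X*(-6))*34)*(-45256 + 49053) = (((5*(-2*(2 - 2)) + 3) - 102)² + (11*(-6))*34)*(-45256 + 49053) = (((5*(-2*0) + 3) - 102)² - 66*34)*3797 = (((5*0 + 3) - 102)² - 2244)*3797 = (((0 + 3) - 102)² - 2244)*3797 = ((3 - 102)² - 2244)*3797 = ((-99)² - 2244)*3797 = (9801 - 2244)*3797 = 7557*3797 = 28693929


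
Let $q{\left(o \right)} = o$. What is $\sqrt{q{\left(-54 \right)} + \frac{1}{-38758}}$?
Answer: $\frac{i \sqrt{81117897214}}{38758} \approx 7.3485 i$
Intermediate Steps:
$\sqrt{q{\left(-54 \right)} + \frac{1}{-38758}} = \sqrt{-54 + \frac{1}{-38758}} = \sqrt{-54 - \frac{1}{38758}} = \sqrt{- \frac{2092933}{38758}} = \frac{i \sqrt{81117897214}}{38758}$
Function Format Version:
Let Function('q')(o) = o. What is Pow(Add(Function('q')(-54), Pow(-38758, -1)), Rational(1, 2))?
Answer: Mul(Rational(1, 38758), I, Pow(81117897214, Rational(1, 2))) ≈ Mul(7.3485, I)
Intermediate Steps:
Pow(Add(Function('q')(-54), Pow(-38758, -1)), Rational(1, 2)) = Pow(Add(-54, Pow(-38758, -1)), Rational(1, 2)) = Pow(Add(-54, Rational(-1, 38758)), Rational(1, 2)) = Pow(Rational(-2092933, 38758), Rational(1, 2)) = Mul(Rational(1, 38758), I, Pow(81117897214, Rational(1, 2)))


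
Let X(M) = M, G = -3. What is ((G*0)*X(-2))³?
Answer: 0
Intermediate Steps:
((G*0)*X(-2))³ = (-3*0*(-2))³ = (0*(-2))³ = 0³ = 0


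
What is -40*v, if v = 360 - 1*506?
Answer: 5840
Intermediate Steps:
v = -146 (v = 360 - 506 = -146)
-40*v = -40*(-146) = 5840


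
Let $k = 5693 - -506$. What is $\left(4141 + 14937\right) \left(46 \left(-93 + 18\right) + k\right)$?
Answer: $52445422$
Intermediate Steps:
$k = 6199$ ($k = 5693 + 506 = 6199$)
$\left(4141 + 14937\right) \left(46 \left(-93 + 18\right) + k\right) = \left(4141 + 14937\right) \left(46 \left(-93 + 18\right) + 6199\right) = 19078 \left(46 \left(-75\right) + 6199\right) = 19078 \left(-3450 + 6199\right) = 19078 \cdot 2749 = 52445422$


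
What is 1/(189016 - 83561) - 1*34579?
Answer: -3646528444/105455 ≈ -34579.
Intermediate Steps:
1/(189016 - 83561) - 1*34579 = 1/105455 - 34579 = -3646528444/105455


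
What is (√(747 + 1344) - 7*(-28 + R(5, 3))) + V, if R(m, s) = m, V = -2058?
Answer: -1897 + √2091 ≈ -1851.3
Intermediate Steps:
(√(747 + 1344) - 7*(-28 + R(5, 3))) + V = (√(747 + 1344) - 7*(-28 + 5)) - 2058 = (√2091 - 7*(-23)) - 2058 = (√2091 + 161) - 2058 = (161 + √2091) - 2058 = -1897 + √2091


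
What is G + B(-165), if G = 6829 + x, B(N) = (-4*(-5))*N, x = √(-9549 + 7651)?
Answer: 3529 + I*√1898 ≈ 3529.0 + 43.566*I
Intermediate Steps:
x = I*√1898 (x = √(-1898) = I*√1898 ≈ 43.566*I)
B(N) = 20*N
G = 6829 + I*√1898 ≈ 6829.0 + 43.566*I
G + B(-165) = (6829 + I*√1898) + 20*(-165) = (6829 + I*√1898) - 3300 = 3529 + I*√1898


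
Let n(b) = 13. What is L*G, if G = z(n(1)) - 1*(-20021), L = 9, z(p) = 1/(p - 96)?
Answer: 14955678/83 ≈ 1.8019e+5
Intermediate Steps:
z(p) = 1/(-96 + p)
G = 1661742/83 (G = 1/(-96 + 13) - 1*(-20021) = 1/(-83) + 20021 = -1/83 + 20021 = 1661742/83 ≈ 20021.)
L*G = 9*(1661742/83) = 14955678/83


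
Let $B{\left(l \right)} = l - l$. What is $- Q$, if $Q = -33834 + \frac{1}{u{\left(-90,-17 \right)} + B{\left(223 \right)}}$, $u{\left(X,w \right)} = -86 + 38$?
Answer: $\frac{1624033}{48} \approx 33834.0$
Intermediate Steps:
$B{\left(l \right)} = 0$
$u{\left(X,w \right)} = -48$
$Q = - \frac{1624033}{48}$ ($Q = -33834 + \frac{1}{-48 + 0} = -33834 + \frac{1}{-48} = -33834 - \frac{1}{48} = - \frac{1624033}{48} \approx -33834.0$)
$- Q = \left(-1\right) \left(- \frac{1624033}{48}\right) = \frac{1624033}{48}$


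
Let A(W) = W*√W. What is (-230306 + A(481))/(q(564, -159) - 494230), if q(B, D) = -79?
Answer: 230306/494309 - 481*√481/494309 ≈ 0.44457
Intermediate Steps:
A(W) = W^(3/2)
(-230306 + A(481))/(q(564, -159) - 494230) = (-230306 + 481^(3/2))/(-79 - 494230) = (-230306 + 481*√481)/(-494309) = (-230306 + 481*√481)*(-1/494309) = 230306/494309 - 481*√481/494309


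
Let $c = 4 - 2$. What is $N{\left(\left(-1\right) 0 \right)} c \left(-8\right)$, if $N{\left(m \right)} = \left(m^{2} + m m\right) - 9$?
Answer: $144$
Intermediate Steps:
$N{\left(m \right)} = -9 + 2 m^{2}$ ($N{\left(m \right)} = \left(m^{2} + m^{2}\right) - 9 = 2 m^{2} - 9 = -9 + 2 m^{2}$)
$c = 2$ ($c = 4 - 2 = 2$)
$N{\left(\left(-1\right) 0 \right)} c \left(-8\right) = \left(-9 + 2 \left(\left(-1\right) 0\right)^{2}\right) 2 \left(-8\right) = \left(-9 + 2 \cdot 0^{2}\right) 2 \left(-8\right) = \left(-9 + 2 \cdot 0\right) 2 \left(-8\right) = \left(-9 + 0\right) 2 \left(-8\right) = \left(-9\right) 2 \left(-8\right) = \left(-18\right) \left(-8\right) = 144$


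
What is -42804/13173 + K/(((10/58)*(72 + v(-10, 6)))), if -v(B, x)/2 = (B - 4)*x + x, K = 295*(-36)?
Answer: -22810095/83429 ≈ -273.41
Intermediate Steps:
K = -10620
v(B, x) = -2*x - 2*x*(-4 + B) (v(B, x) = -2*((B - 4)*x + x) = -2*((-4 + B)*x + x) = -2*(x*(-4 + B) + x) = -2*(x + x*(-4 + B)) = -2*x - 2*x*(-4 + B))
-42804/13173 + K/(((10/58)*(72 + v(-10, 6)))) = -42804/13173 - 10620*29/(5*(72 + 2*6*(3 - 1*(-10)))) = -42804*1/13173 - 10620*29/(5*(72 + 2*6*(3 + 10))) = -14268/4391 - 10620*29/(5*(72 + 2*6*13)) = -14268/4391 - 10620*29/(5*(72 + 156)) = -14268/4391 - 10620/((5/29)*228) = -14268/4391 - 10620/1140/29 = -14268/4391 - 10620*29/1140 = -14268/4391 - 5133/19 = -22810095/83429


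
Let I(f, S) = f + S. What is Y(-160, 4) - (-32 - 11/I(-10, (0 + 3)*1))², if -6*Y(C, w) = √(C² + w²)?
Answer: -45369/49 - 2*√1601/3 ≈ -952.57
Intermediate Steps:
I(f, S) = S + f
Y(C, w) = -√(C² + w²)/6
Y(-160, 4) - (-32 - 11/I(-10, (0 + 3)*1))² = -√((-160)² + 4²)/6 - (-32 - 11/((0 + 3)*1 - 10))² = -√(25600 + 16)/6 - (-32 - 11/(3*1 - 10))² = -2*√1601/3 - (-32 - 11/(3 - 10))² = -2*√1601/3 - (-32 - 11/(-7))² = -2*√1601/3 - (-32 - 11*(-⅐))² = -2*√1601/3 - (-32 + 11/7)² = -2*√1601/3 - (-213/7)² = -2*√1601/3 - 1*45369/49 = -2*√1601/3 - 45369/49 = -45369/49 - 2*√1601/3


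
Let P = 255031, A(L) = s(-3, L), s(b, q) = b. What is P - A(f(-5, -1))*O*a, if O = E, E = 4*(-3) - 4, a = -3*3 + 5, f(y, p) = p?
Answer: 255223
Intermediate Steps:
A(L) = -3
a = -4 (a = -9 + 5 = -4)
E = -16 (E = -12 - 4 = -16)
O = -16
P - A(f(-5, -1))*O*a = 255031 - (-3*(-16))*(-4) = 255031 - 48*(-4) = 255031 - 1*(-192) = 255031 + 192 = 255223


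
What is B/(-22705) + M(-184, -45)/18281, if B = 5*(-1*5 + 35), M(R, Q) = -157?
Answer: -1261367/83014021 ≈ -0.015195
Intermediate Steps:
B = 150 (B = 5*(-5 + 35) = 5*30 = 150)
B/(-22705) + M(-184, -45)/18281 = 150/(-22705) - 157/18281 = 150*(-1/22705) - 157*1/18281 = -30/4541 - 157/18281 = -1261367/83014021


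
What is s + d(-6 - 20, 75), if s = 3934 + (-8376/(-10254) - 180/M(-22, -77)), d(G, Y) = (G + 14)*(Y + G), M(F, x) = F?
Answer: 63070620/18799 ≈ 3355.0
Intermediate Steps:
d(G, Y) = (14 + G)*(G + Y)
s = 74124432/18799 (s = 3934 + (-8376/(-10254) - 180/(-22)) = 3934 + (-8376*(-1/10254) - 180*(-1/22)) = 3934 + (1396/1709 + 90/11) = 3934 + 169166/18799 = 74124432/18799 ≈ 3943.0)
s + d(-6 - 20, 75) = 74124432/18799 + ((-6 - 20)² + 14*(-6 - 20) + 14*75 + (-6 - 20)*75) = 74124432/18799 + ((-26)² + 14*(-26) + 1050 - 26*75) = 74124432/18799 + (676 - 364 + 1050 - 1950) = 74124432/18799 - 588 = 63070620/18799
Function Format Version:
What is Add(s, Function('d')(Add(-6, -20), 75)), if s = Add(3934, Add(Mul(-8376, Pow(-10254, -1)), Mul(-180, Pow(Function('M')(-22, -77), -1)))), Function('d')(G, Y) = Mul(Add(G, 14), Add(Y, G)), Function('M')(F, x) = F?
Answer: Rational(63070620, 18799) ≈ 3355.0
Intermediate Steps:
Function('d')(G, Y) = Mul(Add(14, G), Add(G, Y))
s = Rational(74124432, 18799) (s = Add(3934, Add(Mul(-8376, Pow(-10254, -1)), Mul(-180, Pow(-22, -1)))) = Add(3934, Add(Mul(-8376, Rational(-1, 10254)), Mul(-180, Rational(-1, 22)))) = Add(3934, Add(Rational(1396, 1709), Rational(90, 11))) = Add(3934, Rational(169166, 18799)) = Rational(74124432, 18799) ≈ 3943.0)
Add(s, Function('d')(Add(-6, -20), 75)) = Add(Rational(74124432, 18799), Add(Pow(Add(-6, -20), 2), Mul(14, Add(-6, -20)), Mul(14, 75), Mul(Add(-6, -20), 75))) = Add(Rational(74124432, 18799), Add(Pow(-26, 2), Mul(14, -26), 1050, Mul(-26, 75))) = Add(Rational(74124432, 18799), Add(676, -364, 1050, -1950)) = Add(Rational(74124432, 18799), -588) = Rational(63070620, 18799)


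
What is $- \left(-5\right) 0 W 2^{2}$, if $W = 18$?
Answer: $0$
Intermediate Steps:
$- \left(-5\right) 0 W 2^{2} = - \left(-5\right) 0 \cdot 18 \cdot 2^{2} = - 0 \cdot 18 \cdot 4 = - 0 \cdot 4 = \left(-1\right) 0 = 0$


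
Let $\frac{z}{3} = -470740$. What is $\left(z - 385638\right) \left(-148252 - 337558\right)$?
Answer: $873417394980$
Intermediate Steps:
$z = -1412220$ ($z = 3 \left(-470740\right) = -1412220$)
$\left(z - 385638\right) \left(-148252 - 337558\right) = \left(-1412220 - 385638\right) \left(-148252 - 337558\right) = \left(-1797858\right) \left(-485810\right) = 873417394980$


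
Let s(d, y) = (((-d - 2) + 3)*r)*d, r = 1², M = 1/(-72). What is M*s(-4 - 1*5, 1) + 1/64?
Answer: 81/64 ≈ 1.2656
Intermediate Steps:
M = -1/72 ≈ -0.013889
r = 1
s(d, y) = d*(1 - d) (s(d, y) = (((-d - 2) + 3)*1)*d = (((-2 - d) + 3)*1)*d = ((1 - d)*1)*d = (1 - d)*d = d*(1 - d))
M*s(-4 - 1*5, 1) + 1/64 = -(-4 - 1*5)*(1 - (-4 - 1*5))/72 + 1/64 = -(-4 - 5)*(1 - (-4 - 5))/72 + 1/64 = -(-1)*(1 - 1*(-9))/8 + 1/64 = -(-1)*(1 + 9)/8 + 1/64 = -(-1)*10/8 + 1/64 = -1/72*(-90) + 1/64 = 5/4 + 1/64 = 81/64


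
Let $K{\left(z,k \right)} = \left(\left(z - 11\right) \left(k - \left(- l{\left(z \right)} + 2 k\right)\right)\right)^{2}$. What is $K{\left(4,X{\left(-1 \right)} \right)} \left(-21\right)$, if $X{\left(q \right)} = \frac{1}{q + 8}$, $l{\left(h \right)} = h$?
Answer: $-15309$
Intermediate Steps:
$X{\left(q \right)} = \frac{1}{8 + q}$
$K{\left(z,k \right)} = \left(-11 + z\right)^{2} \left(z - k\right)^{2}$ ($K{\left(z,k \right)} = \left(\left(z - 11\right) \left(k - \left(- z + 2 k\right)\right)\right)^{2} = \left(\left(-11 + z\right) \left(k - \left(- z + 2 k\right)\right)\right)^{2} = \left(\left(-11 + z\right) \left(z - k\right)\right)^{2} = \left(-11 + z\right)^{2} \left(z - k\right)^{2}$)
$K{\left(4,X{\left(-1 \right)} \right)} \left(-21\right) = \left(-11 + 4\right)^{2} \left(\frac{1}{8 - 1} - 4\right)^{2} \left(-21\right) = \left(-7\right)^{2} \left(\frac{1}{7} - 4\right)^{2} \left(-21\right) = 49 \left(\frac{1}{7} - 4\right)^{2} \left(-21\right) = 49 \left(- \frac{27}{7}\right)^{2} \left(-21\right) = 49 \cdot \frac{729}{49} \left(-21\right) = 729 \left(-21\right) = -15309$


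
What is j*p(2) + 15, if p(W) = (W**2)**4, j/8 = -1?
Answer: -2033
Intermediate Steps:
j = -8 (j = 8*(-1) = -8)
p(W) = W**8
j*p(2) + 15 = -8*2**8 + 15 = -8*256 + 15 = -2048 + 15 = -2033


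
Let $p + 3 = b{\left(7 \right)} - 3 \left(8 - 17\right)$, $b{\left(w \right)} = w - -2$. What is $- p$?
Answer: $-33$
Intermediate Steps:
$b{\left(w \right)} = 2 + w$ ($b{\left(w \right)} = w + 2 = 2 + w$)
$p = 33$ ($p = -3 - \left(-9 + 3 \left(8 - 17\right)\right) = -3 + \left(9 - -27\right) = -3 + \left(9 + 27\right) = -3 + 36 = 33$)
$- p = \left(-1\right) 33 = -33$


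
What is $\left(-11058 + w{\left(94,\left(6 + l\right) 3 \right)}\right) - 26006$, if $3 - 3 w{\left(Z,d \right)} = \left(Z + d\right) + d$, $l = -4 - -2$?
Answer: $- \frac{111307}{3} \approx -37102.0$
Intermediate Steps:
$l = -2$ ($l = -4 + 2 = -2$)
$w{\left(Z,d \right)} = 1 - \frac{2 d}{3} - \frac{Z}{3}$ ($w{\left(Z,d \right)} = 1 - \frac{\left(Z + d\right) + d}{3} = 1 - \frac{Z + 2 d}{3} = 1 - \left(\frac{Z}{3} + \frac{2 d}{3}\right) = 1 - \frac{2 d}{3} - \frac{Z}{3}$)
$\left(-11058 + w{\left(94,\left(6 + l\right) 3 \right)}\right) - 26006 = \left(-11058 - \left(\frac{91}{3} + \frac{2}{3} \left(6 - 2\right) 3\right)\right) - 26006 = \left(-11058 - \left(\frac{91}{3} + \frac{2}{3} \cdot 4 \cdot 3\right)\right) - 26006 = \left(-11058 - \frac{115}{3}\right) - 26006 = - \frac{33289}{3} - 26006 = - \frac{111307}{3}$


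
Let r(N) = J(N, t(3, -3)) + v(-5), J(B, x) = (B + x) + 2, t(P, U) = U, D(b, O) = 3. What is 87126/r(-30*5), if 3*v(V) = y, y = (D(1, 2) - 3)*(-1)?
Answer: -87126/151 ≈ -576.99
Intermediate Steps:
y = 0 (y = (3 - 3)*(-1) = 0*(-1) = 0)
J(B, x) = 2 + B + x
v(V) = 0 (v(V) = (⅓)*0 = 0)
r(N) = -1 + N (r(N) = (2 + N - 3) + 0 = (-1 + N) + 0 = -1 + N)
87126/r(-30*5) = 87126/(-1 - 30*5) = 87126/(-1 - 150) = 87126/(-151) = 87126*(-1/151) = -87126/151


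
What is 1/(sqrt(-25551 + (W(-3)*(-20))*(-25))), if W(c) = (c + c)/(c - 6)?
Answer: -I*sqrt(226959)/75653 ≈ -0.0062972*I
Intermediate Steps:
W(c) = 2*c/(-6 + c) (W(c) = (2*c)/(-6 + c) = 2*c/(-6 + c))
1/(sqrt(-25551 + (W(-3)*(-20))*(-25))) = 1/(sqrt(-25551 + ((2*(-3)/(-6 - 3))*(-20))*(-25))) = 1/(sqrt(-25551 + ((2*(-3)/(-9))*(-20))*(-25))) = 1/(sqrt(-25551 + ((2*(-3)*(-1/9))*(-20))*(-25))) = 1/(sqrt(-25551 + ((2/3)*(-20))*(-25))) = 1/(sqrt(-25551 - 40/3*(-25))) = 1/(sqrt(-25551 + 1000/3)) = 1/(sqrt(-75653/3)) = 1/(I*sqrt(226959)/3) = -I*sqrt(226959)/75653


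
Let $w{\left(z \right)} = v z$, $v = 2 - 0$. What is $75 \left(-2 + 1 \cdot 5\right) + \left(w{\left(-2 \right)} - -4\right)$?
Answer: $225$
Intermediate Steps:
$v = 2$ ($v = 2 + 0 = 2$)
$w{\left(z \right)} = 2 z$
$75 \left(-2 + 1 \cdot 5\right) + \left(w{\left(-2 \right)} - -4\right) = 75 \left(-2 + 1 \cdot 5\right) + \left(2 \left(-2\right) - -4\right) = 75 \left(-2 + 5\right) + \left(-4 + 4\right) = 75 \cdot 3 + 0 = 225 + 0 = 225$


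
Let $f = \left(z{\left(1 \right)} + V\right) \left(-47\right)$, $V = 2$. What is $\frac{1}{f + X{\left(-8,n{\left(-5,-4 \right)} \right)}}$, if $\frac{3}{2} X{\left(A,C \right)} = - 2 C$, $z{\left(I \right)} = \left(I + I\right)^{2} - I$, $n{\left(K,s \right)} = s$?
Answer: $- \frac{3}{689} \approx -0.0043541$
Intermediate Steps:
$z{\left(I \right)} = - I + 4 I^{2}$ ($z{\left(I \right)} = \left(2 I\right)^{2} - I = 4 I^{2} - I = - I + 4 I^{2}$)
$X{\left(A,C \right)} = - \frac{4 C}{3}$ ($X{\left(A,C \right)} = \frac{2 \left(- 2 C\right)}{3} = - \frac{4 C}{3}$)
$f = -235$ ($f = \left(1 \left(-1 + 4 \cdot 1\right) + 2\right) \left(-47\right) = \left(1 \left(-1 + 4\right) + 2\right) \left(-47\right) = \left(1 \cdot 3 + 2\right) \left(-47\right) = \left(3 + 2\right) \left(-47\right) = 5 \left(-47\right) = -235$)
$\frac{1}{f + X{\left(-8,n{\left(-5,-4 \right)} \right)}} = \frac{1}{-235 - - \frac{16}{3}} = \frac{1}{-235 + \frac{16}{3}} = \frac{1}{- \frac{689}{3}} = - \frac{3}{689}$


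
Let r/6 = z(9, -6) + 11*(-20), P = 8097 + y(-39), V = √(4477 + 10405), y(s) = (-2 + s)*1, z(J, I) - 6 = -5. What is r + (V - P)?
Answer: -9370 + √14882 ≈ -9248.0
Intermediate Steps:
z(J, I) = 1 (z(J, I) = 6 - 5 = 1)
y(s) = -2 + s
V = √14882 ≈ 121.99
P = 8056 (P = 8097 + (-2 - 39) = 8097 - 41 = 8056)
r = -1314 (r = 6*(1 + 11*(-20)) = 6*(1 - 220) = 6*(-219) = -1314)
r + (V - P) = -1314 + (√14882 - 1*8056) = -1314 + (√14882 - 8056) = -1314 + (-8056 + √14882) = -9370 + √14882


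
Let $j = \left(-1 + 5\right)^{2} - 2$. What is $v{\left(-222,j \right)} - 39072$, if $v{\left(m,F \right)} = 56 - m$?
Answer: $-38794$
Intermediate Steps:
$j = 14$ ($j = 4^{2} - 2 = 16 - 2 = 14$)
$v{\left(-222,j \right)} - 39072 = \left(56 - -222\right) - 39072 = \left(56 + 222\right) - 39072 = 278 - 39072 = -38794$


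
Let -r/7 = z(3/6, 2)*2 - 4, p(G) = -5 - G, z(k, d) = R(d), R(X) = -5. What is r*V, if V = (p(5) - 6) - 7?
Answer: -2254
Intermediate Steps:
z(k, d) = -5
r = 98 (r = -7*(-5*2 - 4) = -7*(-10 - 4) = -7*(-14) = 98)
V = -23 (V = ((-5 - 1*5) - 6) - 7 = ((-5 - 5) - 6) - 7 = (-10 - 6) - 7 = -16 - 7 = -23)
r*V = 98*(-23) = -2254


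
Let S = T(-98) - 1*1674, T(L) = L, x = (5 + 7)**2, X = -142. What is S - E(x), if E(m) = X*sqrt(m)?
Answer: -68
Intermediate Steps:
x = 144 (x = 12**2 = 144)
E(m) = -142*sqrt(m)
S = -1772 (S = -98 - 1*1674 = -98 - 1674 = -1772)
S - E(x) = -1772 - (-142)*sqrt(144) = -1772 - (-142)*12 = -1772 - 1*(-1704) = -1772 + 1704 = -68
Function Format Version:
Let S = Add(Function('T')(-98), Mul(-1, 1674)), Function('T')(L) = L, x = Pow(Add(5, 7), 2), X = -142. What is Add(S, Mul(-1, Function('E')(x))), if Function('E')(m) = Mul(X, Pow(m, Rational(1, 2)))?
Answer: -68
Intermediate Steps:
x = 144 (x = Pow(12, 2) = 144)
Function('E')(m) = Mul(-142, Pow(m, Rational(1, 2)))
S = -1772 (S = Add(-98, Mul(-1, 1674)) = Add(-98, -1674) = -1772)
Add(S, Mul(-1, Function('E')(x))) = Add(-1772, Mul(-1, Mul(-142, Pow(144, Rational(1, 2))))) = Add(-1772, Mul(-1, Mul(-142, 12))) = Add(-1772, Mul(-1, -1704)) = Add(-1772, 1704) = -68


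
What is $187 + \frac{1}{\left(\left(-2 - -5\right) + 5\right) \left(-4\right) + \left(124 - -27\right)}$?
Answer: $\frac{22254}{119} \approx 187.01$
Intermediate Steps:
$187 + \frac{1}{\left(\left(-2 - -5\right) + 5\right) \left(-4\right) + \left(124 - -27\right)} = 187 + \frac{1}{\left(\left(-2 + 5\right) + 5\right) \left(-4\right) + \left(124 + 27\right)} = 187 + \frac{1}{\left(3 + 5\right) \left(-4\right) + 151} = 187 + \frac{1}{8 \left(-4\right) + 151} = 187 + \frac{1}{-32 + 151} = 187 + \frac{1}{119} = \frac{22254}{119}$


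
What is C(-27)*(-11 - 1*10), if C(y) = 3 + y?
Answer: 504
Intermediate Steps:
C(-27)*(-11 - 1*10) = (3 - 27)*(-11 - 1*10) = -24*(-11 - 10) = -24*(-21) = 504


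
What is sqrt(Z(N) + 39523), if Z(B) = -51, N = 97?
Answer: 4*sqrt(2467) ≈ 198.68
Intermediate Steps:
sqrt(Z(N) + 39523) = sqrt(-51 + 39523) = sqrt(39472) = 4*sqrt(2467)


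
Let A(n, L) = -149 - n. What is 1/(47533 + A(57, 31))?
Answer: 1/47327 ≈ 2.1130e-5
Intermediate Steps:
1/(47533 + A(57, 31)) = 1/(47533 + (-149 - 1*57)) = 1/(47533 + (-149 - 57)) = 1/(47533 - 206) = 1/47327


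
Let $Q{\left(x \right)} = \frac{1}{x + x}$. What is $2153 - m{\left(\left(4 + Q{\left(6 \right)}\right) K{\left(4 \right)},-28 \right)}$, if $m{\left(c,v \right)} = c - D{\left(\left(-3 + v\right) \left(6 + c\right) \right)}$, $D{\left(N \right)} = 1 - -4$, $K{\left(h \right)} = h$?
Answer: $\frac{6425}{3} \approx 2141.7$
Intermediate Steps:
$Q{\left(x \right)} = \frac{1}{2 x}$
$D{\left(N \right)} = 5$ ($D{\left(N \right)} = 1 + 4 = 5$)
$m{\left(c,v \right)} = -5 + c$ ($m{\left(c,v \right)} = c - 5 = -5 + c$)
$2153 - m{\left(\left(4 + Q{\left(6 \right)}\right) K{\left(4 \right)},-28 \right)} = 2153 - \left(-5 + \left(4 + \frac{1}{2 \cdot 6}\right) 4\right) = 2153 - \left(-5 + \left(4 + \frac{1}{2} \cdot \frac{1}{6}\right) 4\right) = 2153 - \left(-5 + \left(4 + \frac{1}{12}\right) 4\right) = 2153 - \left(-5 + \frac{49}{12} \cdot 4\right) = 2153 - \left(-5 + \frac{49}{3}\right) = 2153 - \frac{34}{3} = \frac{6425}{3}$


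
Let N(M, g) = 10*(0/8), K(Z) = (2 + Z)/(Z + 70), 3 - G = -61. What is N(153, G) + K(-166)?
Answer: 41/24 ≈ 1.7083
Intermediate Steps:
G = 64 (G = 3 - 1*(-61) = 3 + 61 = 64)
K(Z) = (2 + Z)/(70 + Z)
N(M, g) = 0 (N(M, g) = 10*(0*(⅛)) = 10*0 = 0)
N(153, G) + K(-166) = 0 + (2 - 166)/(70 - 166) = 0 - 164/(-96) = 0 - 1/96*(-164) = 0 + 41/24 = 41/24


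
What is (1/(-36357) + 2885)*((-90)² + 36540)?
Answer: 1560762366720/12119 ≈ 1.2879e+8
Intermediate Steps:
(1/(-36357) + 2885)*((-90)² + 36540) = (-1/36357 + 2885)*(8100 + 36540) = (104889944/36357)*44640 = 1560762366720/12119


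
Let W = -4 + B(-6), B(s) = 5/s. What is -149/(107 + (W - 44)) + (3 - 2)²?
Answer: -545/349 ≈ -1.5616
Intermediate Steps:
W = -29/6 (W = -4 + 5/(-6) = -4 + 5*(-⅙) = -4 - ⅚ = -29/6 ≈ -4.8333)
-149/(107 + (W - 44)) + (3 - 2)² = -149/(107 + (-29/6 - 44)) + (3 - 2)² = -149/(107 - 293/6) + 1² = -149/349/6 + 1 = -149*6/349 + 1 = -894/349 + 1 = -545/349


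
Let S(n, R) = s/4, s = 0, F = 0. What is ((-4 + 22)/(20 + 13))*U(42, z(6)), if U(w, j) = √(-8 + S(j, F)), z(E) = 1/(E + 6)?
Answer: 12*I*√2/11 ≈ 1.5428*I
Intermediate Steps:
z(E) = 1/(6 + E)
S(n, R) = 0 (S(n, R) = 0/4 = 0*(¼) = 0)
U(w, j) = 2*I*√2 (U(w, j) = √(-8 + 0) = √(-8) = 2*I*√2)
((-4 + 22)/(20 + 13))*U(42, z(6)) = ((-4 + 22)/(20 + 13))*(2*I*√2) = (18/33)*(2*I*√2) = (18*(1/33))*(2*I*√2) = 6*(2*I*√2)/11 = 12*I*√2/11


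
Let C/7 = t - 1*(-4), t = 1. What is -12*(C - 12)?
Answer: -276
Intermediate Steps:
C = 35 (C = 7*(1 - 1*(-4)) = 7*(1 + 4) = 7*5 = 35)
-12*(C - 12) = -12*(35 - 12) = -12*23 = -276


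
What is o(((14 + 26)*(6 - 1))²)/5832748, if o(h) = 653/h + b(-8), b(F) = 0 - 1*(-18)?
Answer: 720653/233309920000 ≈ 3.0888e-6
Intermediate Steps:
b(F) = 18 (b(F) = 0 + 18 = 18)
o(h) = 18 + 653/h (o(h) = 653/h + 18 = 18 + 653/h)
o(((14 + 26)*(6 - 1))²)/5832748 = (18 + 653/(((14 + 26)*(6 - 1))²))/5832748 = (18 + 653/((40*5)²))*(1/5832748) = (18 + 653/(200²))*(1/5832748) = (18 + 653/40000)*(1/5832748) = (720653/40000)*(1/5832748) = 720653/233309920000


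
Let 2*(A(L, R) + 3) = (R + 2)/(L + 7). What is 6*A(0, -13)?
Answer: -159/7 ≈ -22.714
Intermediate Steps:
A(L, R) = -3 + (2 + R)/(2*(7 + L)) (A(L, R) = -3 + ((R + 2)/(L + 7))/2 = -3 + ((2 + R)/(7 + L))/2 = -3 + (2 + R)/(2*(7 + L)))
6*A(0, -13) = 6*((-40 - 13 - 6*0)/(2*(7 + 0))) = 6*((½)*(-40 - 13 + 0)/7) = 6*((½)*(⅐)*(-53)) = 6*(-53/14) = -159/7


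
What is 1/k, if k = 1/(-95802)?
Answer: -95802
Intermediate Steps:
k = -1/95802 ≈ -1.0438e-5
1/k = 1/(-1/95802) = -95802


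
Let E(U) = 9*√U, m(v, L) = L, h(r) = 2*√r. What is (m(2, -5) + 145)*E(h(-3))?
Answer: 1260*3^(¼)*(1 + I) ≈ 1658.3 + 1658.3*I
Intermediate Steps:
(m(2, -5) + 145)*E(h(-3)) = (-5 + 145)*(9*√(2*√(-3))) = 140*(9*√(2*(I*√3))) = 140*(9*√(2*I*√3)) = 140*(9*(√2*3^(¼)*√I)) = 140*(9*√2*3^(¼)*√I) = 1260*√2*3^(¼)*√I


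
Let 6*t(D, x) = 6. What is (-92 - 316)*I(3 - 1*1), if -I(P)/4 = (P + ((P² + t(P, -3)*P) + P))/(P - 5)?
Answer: -5440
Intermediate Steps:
t(D, x) = 1 (t(D, x) = (⅙)*6 = 1)
I(P) = -4*(P² + 3*P)/(-5 + P) (I(P) = -4*(P + ((P² + 1*P) + P))/(P - 5) = -4*(P + ((P² + P) + P))/(-5 + P) = -4*(P + ((P + P²) + P))/(-5 + P) = -4*(P + (P² + 2*P))/(-5 + P) = -4*(P² + 3*P)/(-5 + P))
(-92 - 316)*I(3 - 1*1) = (-92 - 316)*(-4*(3 - 1*1)*(3 + (3 - 1*1))/(-5 + (3 - 1*1))) = -(-1632)*(3 - 1)*(3 + (3 - 1))/(-5 + (3 - 1)) = -(-1632)*2*(3 + 2)/(-5 + 2) = -(-1632)*2*5/(-3) = -(-1632)*2*(-1)*5/3 = -408*40/3 = -5440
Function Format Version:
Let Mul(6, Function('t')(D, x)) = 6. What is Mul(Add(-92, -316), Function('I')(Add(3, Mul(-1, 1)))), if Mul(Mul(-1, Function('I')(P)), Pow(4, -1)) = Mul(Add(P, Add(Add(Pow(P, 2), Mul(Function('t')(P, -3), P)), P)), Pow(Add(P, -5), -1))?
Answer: -5440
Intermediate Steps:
Function('t')(D, x) = 1 (Function('t')(D, x) = Mul(Rational(1, 6), 6) = 1)
Function('I')(P) = Mul(-4, Pow(Add(-5, P), -1), Add(Pow(P, 2), Mul(3, P))) (Function('I')(P) = Mul(-4, Mul(Add(P, Add(Add(Pow(P, 2), Mul(1, P)), P)), Pow(Add(P, -5), -1))) = Mul(-4, Mul(Add(P, Add(Add(Pow(P, 2), P), P)), Pow(Add(-5, P), -1))) = Mul(-4, Mul(Add(P, Add(Add(P, Pow(P, 2)), P)), Pow(Add(-5, P), -1))) = Mul(-4, Mul(Add(P, Add(Pow(P, 2), Mul(2, P))), Pow(Add(-5, P), -1))) = Mul(-4, Mul(Add(Pow(P, 2), Mul(3, P)), Pow(Add(-5, P), -1))) = Mul(-4, Mul(Pow(Add(-5, P), -1), Add(Pow(P, 2), Mul(3, P)))) = Mul(-4, Pow(Add(-5, P), -1), Add(Pow(P, 2), Mul(3, P))))
Mul(Add(-92, -316), Function('I')(Add(3, Mul(-1, 1)))) = Mul(Add(-92, -316), Mul(-4, Add(3, Mul(-1, 1)), Pow(Add(-5, Add(3, Mul(-1, 1))), -1), Add(3, Add(3, Mul(-1, 1))))) = Mul(-408, Mul(-4, Add(3, -1), Pow(Add(-5, Add(3, -1)), -1), Add(3, Add(3, -1)))) = Mul(-408, Mul(-4, 2, Pow(Add(-5, 2), -1), Add(3, 2))) = Mul(-408, Mul(-4, 2, Pow(-3, -1), 5)) = Mul(-408, Mul(-4, 2, Rational(-1, 3), 5)) = Mul(-408, Rational(40, 3)) = -5440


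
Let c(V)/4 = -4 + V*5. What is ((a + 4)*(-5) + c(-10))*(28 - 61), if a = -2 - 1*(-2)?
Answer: 7788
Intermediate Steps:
c(V) = -16 + 20*V (c(V) = 4*(-4 + V*5) = 4*(-4 + 5*V) = -16 + 20*V)
a = 0 (a = -2 + 2 = 0)
((a + 4)*(-5) + c(-10))*(28 - 61) = ((0 + 4)*(-5) + (-16 + 20*(-10)))*(28 - 61) = (4*(-5) + (-16 - 200))*(-33) = (-20 - 216)*(-33) = -236*(-33) = 7788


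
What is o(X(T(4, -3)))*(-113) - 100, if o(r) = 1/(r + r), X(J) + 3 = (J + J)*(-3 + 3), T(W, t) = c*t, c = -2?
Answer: -487/6 ≈ -81.167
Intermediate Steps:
T(W, t) = -2*t
X(J) = -3 (X(J) = -3 + (J + J)*(-3 + 3) = -3 + (2*J)*0 = -3 + 0 = -3)
o(r) = 1/(2*r)
o(X(T(4, -3)))*(-113) - 100 = ((½)/(-3))*(-113) - 100 = ((½)*(-⅓))*(-113) - 100 = -⅙*(-113) - 100 = 113/6 - 100 = -487/6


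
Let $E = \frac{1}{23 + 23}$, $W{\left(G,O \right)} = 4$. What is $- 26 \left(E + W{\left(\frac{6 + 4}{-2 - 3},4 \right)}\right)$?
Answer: $- \frac{2405}{23} \approx -104.57$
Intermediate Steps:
$E = \frac{1}{46} \approx 0.021739$
$- 26 \left(E + W{\left(\frac{6 + 4}{-2 - 3},4 \right)}\right) = - 26 \left(\frac{1}{46} + 4\right) = \left(-26\right) \frac{185}{46} = - \frac{2405}{23}$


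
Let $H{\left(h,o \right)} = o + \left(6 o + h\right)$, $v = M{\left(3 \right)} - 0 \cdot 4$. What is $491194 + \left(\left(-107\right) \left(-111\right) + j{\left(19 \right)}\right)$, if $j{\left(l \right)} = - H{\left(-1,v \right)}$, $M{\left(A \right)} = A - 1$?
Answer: $503058$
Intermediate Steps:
$M{\left(A \right)} = -1 + A$
$v = 2$ ($v = \left(-1 + 3\right) - 0 \cdot 4 = 2 - 0 = 2 + 0 = 2$)
$H{\left(h,o \right)} = h + 7 o$ ($H{\left(h,o \right)} = o + \left(h + 6 o\right) = h + 7 o$)
$j{\left(l \right)} = -13$ ($j{\left(l \right)} = - (-1 + 7 \cdot 2) = - (-1 + 14) = \left(-1\right) 13 = -13$)
$491194 + \left(\left(-107\right) \left(-111\right) + j{\left(19 \right)}\right) = 491194 - -11864 = 491194 + \left(11877 - 13\right) = 491194 + 11864 = 503058$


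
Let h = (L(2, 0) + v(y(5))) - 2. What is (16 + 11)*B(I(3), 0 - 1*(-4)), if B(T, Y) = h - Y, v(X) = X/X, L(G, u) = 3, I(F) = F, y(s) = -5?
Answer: -54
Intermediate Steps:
v(X) = 1
h = 2 (h = (3 + 1) - 2 = 4 - 2 = 2)
B(T, Y) = 2 - Y
(16 + 11)*B(I(3), 0 - 1*(-4)) = (16 + 11)*(2 - (0 - 1*(-4))) = 27*(2 - (0 + 4)) = 27*(2 - 1*4) = 27*(2 - 4) = 27*(-2) = -54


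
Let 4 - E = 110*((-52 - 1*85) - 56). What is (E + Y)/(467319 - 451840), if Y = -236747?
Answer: -215513/15479 ≈ -13.923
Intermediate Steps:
E = 21234 (E = 4 - 110*((-52 - 1*85) - 56) = 4 - 110*((-52 - 85) - 56) = 4 - 110*(-137 - 56) = 4 - 110*(-193) = 4 - 1*(-21230) = 4 + 21230 = 21234)
(E + Y)/(467319 - 451840) = (21234 - 236747)/(467319 - 451840) = -215513/15479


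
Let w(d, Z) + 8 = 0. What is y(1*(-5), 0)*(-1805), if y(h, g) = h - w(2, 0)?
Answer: -5415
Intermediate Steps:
w(d, Z) = -8 (w(d, Z) = -8 + 0 = -8)
y(h, g) = 8 + h (y(h, g) = h - 1*(-8) = h + 8 = 8 + h)
y(1*(-5), 0)*(-1805) = (8 + 1*(-5))*(-1805) = (8 - 5)*(-1805) = 3*(-1805) = -5415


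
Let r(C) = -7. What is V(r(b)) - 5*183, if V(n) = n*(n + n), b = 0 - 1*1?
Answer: -817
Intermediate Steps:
b = -1 (b = 0 - 1 = -1)
V(n) = 2*n**2 (V(n) = n*(2*n) = 2*n**2)
V(r(b)) - 5*183 = 2*(-7)**2 - 5*183 = 2*49 - 915 = 98 - 915 = -817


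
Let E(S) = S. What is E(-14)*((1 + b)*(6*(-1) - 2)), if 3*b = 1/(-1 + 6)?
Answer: 1792/15 ≈ 119.47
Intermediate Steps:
b = 1/15 (b = 1/(3*(-1 + 6)) = (1/3)/5 = (1/3)*(1/5) = 1/15 ≈ 0.066667)
E(-14)*((1 + b)*(6*(-1) - 2)) = -14*(1 + 1/15)*(6*(-1) - 2) = -224*(-6 - 2)/15 = -224*(-8)/15 = -14*(-128/15) = 1792/15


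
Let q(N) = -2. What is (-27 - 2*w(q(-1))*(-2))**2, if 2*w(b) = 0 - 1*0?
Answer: 729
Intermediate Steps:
w(b) = 0 (w(b) = (0 - 1*0)/2 = (0 + 0)/2 = (1/2)*0 = 0)
(-27 - 2*w(q(-1))*(-2))**2 = (-27 - 2*0*(-2))**2 = (-27 + 0*(-2))**2 = (-27 + 0)**2 = (-27)**2 = 729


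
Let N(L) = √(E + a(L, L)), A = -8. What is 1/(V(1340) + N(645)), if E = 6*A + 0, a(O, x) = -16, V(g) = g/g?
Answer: 1/65 - 8*I/65 ≈ 0.015385 - 0.12308*I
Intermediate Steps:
V(g) = 1
E = -48 (E = 6*(-8) + 0 = -48 + 0 = -48)
N(L) = 8*I (N(L) = √(-48 - 16) = √(-64) = 8*I)
1/(V(1340) + N(645)) = 1/(1 + 8*I) = (1 - 8*I)/65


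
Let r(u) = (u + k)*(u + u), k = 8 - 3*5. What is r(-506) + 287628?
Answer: 806784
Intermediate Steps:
k = -7 (k = 8 - 15 = -7)
r(u) = 2*u*(-7 + u) (r(u) = (u - 7)*(u + u) = (-7 + u)*(2*u) = 2*u*(-7 + u))
r(-506) + 287628 = 2*(-506)*(-7 - 506) + 287628 = 2*(-506)*(-513) + 287628 = 519156 + 287628 = 806784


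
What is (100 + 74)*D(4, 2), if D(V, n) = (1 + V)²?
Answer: 4350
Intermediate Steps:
(100 + 74)*D(4, 2) = (100 + 74)*(1 + 4)² = 174*5² = 174*25 = 4350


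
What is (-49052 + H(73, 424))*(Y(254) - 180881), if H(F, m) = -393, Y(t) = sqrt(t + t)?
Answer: 8943661045 - 98890*sqrt(127) ≈ 8.9426e+9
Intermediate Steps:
Y(t) = sqrt(2)*sqrt(t) (Y(t) = sqrt(2*t) = sqrt(2)*sqrt(t))
(-49052 + H(73, 424))*(Y(254) - 180881) = (-49052 - 393)*(sqrt(2)*sqrt(254) - 180881) = -49445*(2*sqrt(127) - 180881) = -49445*(-180881 + 2*sqrt(127)) = 8943661045 - 98890*sqrt(127)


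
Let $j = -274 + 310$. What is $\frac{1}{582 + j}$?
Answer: $\frac{1}{618} \approx 0.0016181$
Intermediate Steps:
$j = 36$
$\frac{1}{582 + j} = \frac{1}{582 + 36} = \frac{1}{618}$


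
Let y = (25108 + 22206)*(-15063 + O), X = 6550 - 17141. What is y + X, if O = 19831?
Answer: 225582561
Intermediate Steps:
X = -10591
y = 225593152 (y = (25108 + 22206)*(-15063 + 19831) = 47314*4768 = 225593152)
y + X = 225593152 - 10591 = 225582561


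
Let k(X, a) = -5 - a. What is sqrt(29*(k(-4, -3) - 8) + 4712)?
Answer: sqrt(4422) ≈ 66.498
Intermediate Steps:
sqrt(29*(k(-4, -3) - 8) + 4712) = sqrt(29*((-5 - 1*(-3)) - 8) + 4712) = sqrt(29*((-5 + 3) - 8) + 4712) = sqrt(29*(-2 - 8) + 4712) = sqrt(29*(-10) + 4712) = sqrt(-290 + 4712) = sqrt(4422)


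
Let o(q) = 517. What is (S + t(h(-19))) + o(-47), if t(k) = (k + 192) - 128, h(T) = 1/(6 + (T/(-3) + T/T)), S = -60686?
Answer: -2404197/40 ≈ -60105.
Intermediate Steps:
h(T) = 1/(7 - T/3) (h(T) = 1/(6 + (T*(-⅓) + 1)) = 1/(6 + (-T/3 + 1)) = 1/(6 + (1 - T/3)) = 1/(7 - T/3))
t(k) = 64 + k (t(k) = (192 + k) - 128 = 64 + k)
(S + t(h(-19))) + o(-47) = (-60686 + (64 - 3/(-21 - 19))) + 517 = (-60686 + (64 - 3/(-40))) + 517 = (-60686 + (64 - 3*(-1/40))) + 517 = (-60686 + (64 + 3/40)) + 517 = (-60686 + 2563/40) + 517 = -2424877/40 + 517 = -2404197/40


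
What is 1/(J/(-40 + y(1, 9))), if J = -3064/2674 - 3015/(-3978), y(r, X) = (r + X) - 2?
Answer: 18910528/229249 ≈ 82.489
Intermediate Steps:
y(r, X) = -2 + X + r (y(r, X) = (X + r) - 2 = -2 + X + r)
J = -229249/590954 (J = -3064*1/2674 - 3015*(-1/3978) = -1532/1337 + 335/442 = -229249/590954 ≈ -0.38793)
1/(J/(-40 + y(1, 9))) = 1/(-229249/590954/(-40 + (-2 + 9 + 1))) = 1/(-229249/590954/(-40 + 8)) = 1/(-229249/590954/(-32)) = 1/(-1/32*(-229249/590954)) = 1/(229249/18910528) = 18910528/229249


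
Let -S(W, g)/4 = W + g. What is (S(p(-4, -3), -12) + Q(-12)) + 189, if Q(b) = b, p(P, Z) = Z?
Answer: 237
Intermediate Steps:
S(W, g) = -4*W - 4*g (S(W, g) = -4*(W + g) = -4*W - 4*g)
(S(p(-4, -3), -12) + Q(-12)) + 189 = ((-4*(-3) - 4*(-12)) - 12) + 189 = ((12 + 48) - 12) + 189 = (60 - 12) + 189 = 48 + 189 = 237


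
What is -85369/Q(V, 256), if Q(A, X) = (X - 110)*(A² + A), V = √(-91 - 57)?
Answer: 85369*√37/(10804*(-I + 2*√37)) ≈ 3.9243 + 0.32257*I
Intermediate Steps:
V = 2*I*√37 (V = √(-148) = 2*I*√37 ≈ 12.166*I)
Q(A, X) = (-110 + X)*(A + A²)
-85369/Q(V, 256) = -85369*(-I*√37/(74*(-110 + 256 - 220*I*√37 + (2*I*√37)*256))) = -85369*(-I*√37/(74*(-110 + 256 - 220*I*√37 + 512*I*√37))) = -85369*(-I*√37/(74*(146 + 292*I*√37))) = -(-85369)*I*√37/(74*(146 + 292*I*√37)) = 85369*I*√37/(74*(146 + 292*I*√37))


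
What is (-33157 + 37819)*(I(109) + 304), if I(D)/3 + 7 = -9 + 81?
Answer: 2326338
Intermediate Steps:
I(D) = 195 (I(D) = -21 + 3*(-9 + 81) = -21 + 3*72 = -21 + 216 = 195)
(-33157 + 37819)*(I(109) + 304) = (-33157 + 37819)*(195 + 304) = 4662*499 = 2326338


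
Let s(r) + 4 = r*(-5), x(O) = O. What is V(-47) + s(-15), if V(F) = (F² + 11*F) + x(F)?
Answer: 1716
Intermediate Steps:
V(F) = F² + 12*F (V(F) = (F² + 11*F) + F = F² + 12*F)
s(r) = -4 - 5*r (s(r) = -4 + r*(-5) = -4 - 5*r)
V(-47) + s(-15) = -47*(12 - 47) + (-4 - 5*(-15)) = -47*(-35) + (-4 + 75) = 1645 + 71 = 1716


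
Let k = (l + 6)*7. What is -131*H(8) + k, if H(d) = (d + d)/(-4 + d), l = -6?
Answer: -524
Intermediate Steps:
H(d) = 2*d/(-4 + d) (H(d) = (2*d)/(-4 + d) = 2*d/(-4 + d))
k = 0 (k = (-6 + 6)*7 = 0*7 = 0)
-131*H(8) + k = -262*8/(-4 + 8) + 0 = -262*8/4 + 0 = -131*4 + 0 = -524 + 0 = -524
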